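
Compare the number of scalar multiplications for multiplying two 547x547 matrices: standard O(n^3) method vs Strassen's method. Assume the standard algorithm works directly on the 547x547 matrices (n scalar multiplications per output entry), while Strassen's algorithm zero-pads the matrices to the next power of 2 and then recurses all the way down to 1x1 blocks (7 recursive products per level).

Matrix multiplication for 547x547 matrices:

Strassen's algorithm requires power-of-2 dimensions. Pad 547x547 to 1024x1024 (next power of 2).

Standard algorithm: 547^3 = 163667323 multiplications
Strassen's algorithm: 7^(log2(1024)) = 7^10 = 282475249 multiplications
Difference: 163667323 - 282475249 = -118807926 (Strassen uses MORE here due to padding overhead — for small or just-over-power-of-2 n, padding can outweigh the per-level savings)

Standard: 163667323 multiplications (547^3). Strassen: 282475249 multiplications (7^10, after padding to 1024x1024). Strassen reduces 8 recursive multiplications to 7 at each level.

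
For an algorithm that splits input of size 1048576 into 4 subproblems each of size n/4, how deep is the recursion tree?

For divide and conquer with division factor 4:

Problem sizes at each level:
Level 0: 1048576
Level 1: 262144
Level 2: 65536
Level 3: 16384
Level 4: 4096
Level 5: 1024
Level 6: 256
Level 7: 64
Level 8: 16
Level 9: 4
Level 10: 1

The root is level 0 and the size-1 base case is level 10 (the tree spans levels 0 through 10, i.e. 11 levels counting the root), so the depth is the number of divisions: log_4(1048576) = 10

The recursion tree depth is log_4(1048576) = 10. At each level, the problem size is divided by 4, so it takes 10 divisions to reduce to a base case of size 1. The algorithm makes 4 recursive calls at each level.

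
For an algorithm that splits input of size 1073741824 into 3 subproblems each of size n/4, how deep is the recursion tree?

For divide and conquer with division factor 4:

Problem sizes at each level:
Level 0: 1073741824
Level 1: 268435456
Level 2: 67108864
Level 3: 16777216
Level 4: 4194304
Level 5: 1048576
Level 6: 262144
Level 7: 65536
Level 8: 16384
Level 9: 4096
Level 10: 1024
Level 11: 256
Level 12: 64
Level 13: 16
Level 14: 4
Level 15: 1

The root is level 0 and the size-1 base case is level 15 (the tree spans levels 0 through 15, i.e. 16 levels counting the root), so the depth is the number of divisions: log_4(1073741824) = 15

The recursion tree depth is log_4(1073741824) = 15. At each level, the problem size is divided by 4, so it takes 15 divisions to reduce to a base case of size 1. The algorithm makes 3 recursive calls at each level.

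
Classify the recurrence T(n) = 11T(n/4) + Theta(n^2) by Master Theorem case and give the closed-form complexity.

Master Theorem for T(n) = 11T(n/4) + O(n^2):

a = 11, b = 4, c = 2
log_b(a) = log_4(11) = 1.7297

Case 3: c = 2 > log_4(11) = 1.7297
T(n) = O(n^2) = O(n^2)

For T(n) = 11T(n/4) + O(n^2): log_4(11) = 1.7297. This is Case 3 of the Master Theorem (c > log_b(a), work dominated by root), giving O(n^2).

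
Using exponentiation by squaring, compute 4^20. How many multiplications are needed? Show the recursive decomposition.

Computing 4^20 by squaring (build up from 4^1; each line after the first costs one multiplication):

4^1 = 4
4^2 = (4^1)^2 = 4^2 = 16
4^4 = (4^2)^2 = 16^2 = 256
4^5 = 4 * 4^4 = 4 * 256 = 1024
4^10 = (4^5)^2 = 1024^2 = 1048576
4^20 = (4^10)^2 = 1048576^2 = 1099511627776

Result: 1099511627776
Multiplications needed: 5 (5 lines after 4^1)

4^20 = 1099511627776. Using exponentiation by squaring, this requires 5 multiplications. The key idea: if the exponent is even, square the half-power; if odd, multiply by the base once.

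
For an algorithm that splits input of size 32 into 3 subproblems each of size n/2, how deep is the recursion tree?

For divide and conquer with division factor 2:

Problem sizes at each level:
Level 0: 32
Level 1: 16
Level 2: 8
Level 3: 4
Level 4: 2
Level 5: 1

The root is level 0 and the size-1 base case is level 5 (the tree spans levels 0 through 5, i.e. 6 levels counting the root), so the depth is the number of divisions: log_2(32) = 5

The recursion tree depth is log_2(32) = 5. At each level, the problem size is divided by 2, so it takes 5 divisions to reduce to a base case of size 1. The algorithm makes 3 recursive calls at each level.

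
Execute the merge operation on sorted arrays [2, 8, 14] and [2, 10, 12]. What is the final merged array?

Merging process:

Compare 2 vs 2: take 2 from left. Merged: [2]
Compare 8 vs 2: take 2 from right. Merged: [2, 2]
Compare 8 vs 10: take 8 from left. Merged: [2, 2, 8]
Compare 14 vs 10: take 10 from right. Merged: [2, 2, 8, 10]
Compare 14 vs 12: take 12 from right. Merged: [2, 2, 8, 10, 12]
Append remaining from left: [14]. Merged: [2, 2, 8, 10, 12, 14]

Final merged array: [2, 2, 8, 10, 12, 14]
Total comparisons: 5

The merged array is [2, 2, 8, 10, 12, 14], requiring 5 comparisons. The merge step runs in O(n) time where n is the total number of elements.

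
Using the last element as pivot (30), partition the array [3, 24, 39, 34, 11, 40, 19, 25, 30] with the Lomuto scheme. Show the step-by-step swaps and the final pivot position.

Lomuto partition with pivot = 30:

Initial array: [3, 24, 39, 34, 11, 40, 19, 25, 30]

arr[0]=3 <= 30: swap with position 0, array becomes [3, 24, 39, 34, 11, 40, 19, 25, 30]
arr[1]=24 <= 30: swap with position 1, array becomes [3, 24, 39, 34, 11, 40, 19, 25, 30]
arr[2]=39 > 30: no swap
arr[3]=34 > 30: no swap
arr[4]=11 <= 30: swap with position 2, array becomes [3, 24, 11, 34, 39, 40, 19, 25, 30]
arr[5]=40 > 30: no swap
arr[6]=19 <= 30: swap with position 3, array becomes [3, 24, 11, 19, 39, 40, 34, 25, 30]
arr[7]=25 <= 30: swap with position 4, array becomes [3, 24, 11, 19, 25, 40, 34, 39, 30]

Place pivot at position 5: [3, 24, 11, 19, 25, 30, 34, 39, 40]
Pivot position: 5

After partitioning with pivot 30, the array becomes [3, 24, 11, 19, 25, 30, 34, 39, 40]. The pivot is placed at index 5. All elements to the left of the pivot are <= 30, and all elements to the right are > 30.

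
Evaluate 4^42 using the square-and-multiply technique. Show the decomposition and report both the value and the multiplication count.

Computing 4^42 by squaring (build up from 4^1; each line after the first costs one multiplication):

4^1 = 4
4^2 = (4^1)^2 = 4^2 = 16
4^4 = (4^2)^2 = 16^2 = 256
4^5 = 4 * 4^4 = 4 * 256 = 1024
4^10 = (4^5)^2 = 1024^2 = 1048576
4^20 = (4^10)^2 = 1048576^2 = 1099511627776
4^21 = 4 * 4^20 = 4 * 1099511627776 = 4398046511104
4^42 = (4^21)^2 = 4398046511104^2 = 19342813113834066795298816

Result: 19342813113834066795298816
Multiplications needed: 7 (7 lines after 4^1)

4^42 = 19342813113834066795298816. Using exponentiation by squaring, this requires 7 multiplications. The key idea: if the exponent is even, square the half-power; if odd, multiply by the base once.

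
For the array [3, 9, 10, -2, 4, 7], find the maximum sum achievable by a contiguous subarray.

Using Kadane's algorithm on [3, 9, 10, -2, 4, 7]:

Scanning through the array:
Position 1 (value 9): max_ending_here = 12, max_so_far = 12
Position 2 (value 10): max_ending_here = 22, max_so_far = 22
Position 3 (value -2): max_ending_here = 20, max_so_far = 22
Position 4 (value 4): max_ending_here = 24, max_so_far = 24
Position 5 (value 7): max_ending_here = 31, max_so_far = 31

Maximum subarray: [3, 9, 10, -2, 4, 7]
Maximum sum: 31

The maximum subarray is [3, 9, 10, -2, 4, 7] with sum 31. This subarray runs from index 0 to index 5.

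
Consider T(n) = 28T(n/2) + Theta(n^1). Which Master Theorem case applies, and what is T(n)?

Master Theorem for T(n) = 28T(n/2) + O(n^1):

a = 28, b = 2, c = 1
log_b(a) = log_2(28) = 4.8074

Case 1: c = 1 < log_2(28) = 4.8074
T(n) = O(n^(log_2 28))

For T(n) = 28T(n/2) + O(n^1): log_2(28) = 4.8074. This is Case 1 of the Master Theorem (c < log_b(a), work dominated by leaves), giving O(n^(log_2 28)).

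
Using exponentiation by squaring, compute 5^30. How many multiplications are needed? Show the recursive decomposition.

Computing 5^30 by squaring (build up from 5^1; each line after the first costs one multiplication):

5^1 = 5
5^2 = (5^1)^2 = 5^2 = 25
5^3 = 5 * 5^2 = 5 * 25 = 125
5^6 = (5^3)^2 = 125^2 = 15625
5^7 = 5 * 5^6 = 5 * 15625 = 78125
5^14 = (5^7)^2 = 78125^2 = 6103515625
5^15 = 5 * 5^14 = 5 * 6103515625 = 30517578125
5^30 = (5^15)^2 = 30517578125^2 = 931322574615478515625

Result: 931322574615478515625
Multiplications needed: 7 (7 lines after 5^1)

5^30 = 931322574615478515625. Using exponentiation by squaring, this requires 7 multiplications. The key idea: if the exponent is even, square the half-power; if odd, multiply by the base once.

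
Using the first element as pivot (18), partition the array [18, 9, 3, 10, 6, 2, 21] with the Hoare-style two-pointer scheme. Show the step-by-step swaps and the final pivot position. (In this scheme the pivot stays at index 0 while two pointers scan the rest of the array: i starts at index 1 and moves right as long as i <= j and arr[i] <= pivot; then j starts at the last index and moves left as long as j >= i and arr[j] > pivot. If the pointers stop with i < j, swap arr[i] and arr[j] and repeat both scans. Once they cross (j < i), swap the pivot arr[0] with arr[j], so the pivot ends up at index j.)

Hoare-style two-pointer partition with pivot = 18:

Initial array: [18, 9, 3, 10, 6, 2, 21]

Pointers start at i = 1, j = 6.
i ends at 6, j ends at 5: the pointers have crossed (j < i), so scanning stops.

Swap pivot arr[0] with arr[5] to place pivot at position 5: [2, 9, 3, 10, 6, 18, 21]
Pivot position: 5

After partitioning with pivot 18, the array becomes [2, 9, 3, 10, 6, 18, 21]. The pivot is placed at index 5. All elements to the left of the pivot are <= 18, and all elements to the right are > 18.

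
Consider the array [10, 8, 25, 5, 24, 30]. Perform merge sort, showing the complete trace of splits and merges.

Merge sort trace:

Split: [10, 8, 25, 5, 24, 30] -> [10, 8, 25] and [5, 24, 30]
  Split: [10, 8, 25] -> [10] and [8, 25]
    Split: [8, 25] -> [8] and [25]
    Merge: [8] + [25] -> [8, 25]
  Merge: [10] + [8, 25] -> [8, 10, 25]
  Split: [5, 24, 30] -> [5] and [24, 30]
    Split: [24, 30] -> [24] and [30]
    Merge: [24] + [30] -> [24, 30]
  Merge: [5] + [24, 30] -> [5, 24, 30]
Merge: [8, 10, 25] + [5, 24, 30] -> [5, 8, 10, 24, 25, 30]

Final sorted array: [5, 8, 10, 24, 25, 30]

The merge sort proceeds by recursively splitting the array and merging sorted halves.
After all merges, the sorted array is [5, 8, 10, 24, 25, 30].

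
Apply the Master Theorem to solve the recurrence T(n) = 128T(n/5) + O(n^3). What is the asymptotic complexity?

Master Theorem for T(n) = 128T(n/5) + O(n^3):

a = 128, b = 5, c = 3
log_b(a) = log_5(128) = 3.0147

Case 1: c = 3 < log_5(128) = 3.0147
T(n) = O(n^(log_5 128))

For T(n) = 128T(n/5) + O(n^3): log_5(128) = 3.0147. This is Case 1 of the Master Theorem (c < log_b(a), work dominated by leaves), giving O(n^(log_5 128)).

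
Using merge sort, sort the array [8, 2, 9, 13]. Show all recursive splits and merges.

Merge sort trace:

Split: [8, 2, 9, 13] -> [8, 2] and [9, 13]
  Split: [8, 2] -> [8] and [2]
  Merge: [8] + [2] -> [2, 8]
  Split: [9, 13] -> [9] and [13]
  Merge: [9] + [13] -> [9, 13]
Merge: [2, 8] + [9, 13] -> [2, 8, 9, 13]

Final sorted array: [2, 8, 9, 13]

The merge sort proceeds by recursively splitting the array and merging sorted halves.
After all merges, the sorted array is [2, 8, 9, 13].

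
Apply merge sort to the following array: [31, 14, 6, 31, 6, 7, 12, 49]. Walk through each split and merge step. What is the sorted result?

Merge sort trace:

Split: [31, 14, 6, 31, 6, 7, 12, 49] -> [31, 14, 6, 31] and [6, 7, 12, 49]
  Split: [31, 14, 6, 31] -> [31, 14] and [6, 31]
    Split: [31, 14] -> [31] and [14]
    Merge: [31] + [14] -> [14, 31]
    Split: [6, 31] -> [6] and [31]
    Merge: [6] + [31] -> [6, 31]
  Merge: [14, 31] + [6, 31] -> [6, 14, 31, 31]
  Split: [6, 7, 12, 49] -> [6, 7] and [12, 49]
    Split: [6, 7] -> [6] and [7]
    Merge: [6] + [7] -> [6, 7]
    Split: [12, 49] -> [12] and [49]
    Merge: [12] + [49] -> [12, 49]
  Merge: [6, 7] + [12, 49] -> [6, 7, 12, 49]
Merge: [6, 14, 31, 31] + [6, 7, 12, 49] -> [6, 6, 7, 12, 14, 31, 31, 49]

Final sorted array: [6, 6, 7, 12, 14, 31, 31, 49]

The merge sort proceeds by recursively splitting the array and merging sorted halves.
After all merges, the sorted array is [6, 6, 7, 12, 14, 31, 31, 49].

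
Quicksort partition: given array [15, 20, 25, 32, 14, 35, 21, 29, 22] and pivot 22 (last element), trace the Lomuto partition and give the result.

Lomuto partition with pivot = 22:

Initial array: [15, 20, 25, 32, 14, 35, 21, 29, 22]

arr[0]=15 <= 22: swap with position 0, array becomes [15, 20, 25, 32, 14, 35, 21, 29, 22]
arr[1]=20 <= 22: swap with position 1, array becomes [15, 20, 25, 32, 14, 35, 21, 29, 22]
arr[2]=25 > 22: no swap
arr[3]=32 > 22: no swap
arr[4]=14 <= 22: swap with position 2, array becomes [15, 20, 14, 32, 25, 35, 21, 29, 22]
arr[5]=35 > 22: no swap
arr[6]=21 <= 22: swap with position 3, array becomes [15, 20, 14, 21, 25, 35, 32, 29, 22]
arr[7]=29 > 22: no swap

Place pivot at position 4: [15, 20, 14, 21, 22, 35, 32, 29, 25]
Pivot position: 4

After partitioning with pivot 22, the array becomes [15, 20, 14, 21, 22, 35, 32, 29, 25]. The pivot is placed at index 4. All elements to the left of the pivot are <= 22, and all elements to the right are > 22.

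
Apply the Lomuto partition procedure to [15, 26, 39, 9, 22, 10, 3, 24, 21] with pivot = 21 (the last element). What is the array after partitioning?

Lomuto partition with pivot = 21:

Initial array: [15, 26, 39, 9, 22, 10, 3, 24, 21]

arr[0]=15 <= 21: swap with position 0, array becomes [15, 26, 39, 9, 22, 10, 3, 24, 21]
arr[1]=26 > 21: no swap
arr[2]=39 > 21: no swap
arr[3]=9 <= 21: swap with position 1, array becomes [15, 9, 39, 26, 22, 10, 3, 24, 21]
arr[4]=22 > 21: no swap
arr[5]=10 <= 21: swap with position 2, array becomes [15, 9, 10, 26, 22, 39, 3, 24, 21]
arr[6]=3 <= 21: swap with position 3, array becomes [15, 9, 10, 3, 22, 39, 26, 24, 21]
arr[7]=24 > 21: no swap

Place pivot at position 4: [15, 9, 10, 3, 21, 39, 26, 24, 22]
Pivot position: 4

After partitioning with pivot 21, the array becomes [15, 9, 10, 3, 21, 39, 26, 24, 22]. The pivot is placed at index 4. All elements to the left of the pivot are <= 21, and all elements to the right are > 21.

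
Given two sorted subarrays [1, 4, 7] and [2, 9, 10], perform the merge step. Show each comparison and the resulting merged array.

Merging process:

Compare 1 vs 2: take 1 from left. Merged: [1]
Compare 4 vs 2: take 2 from right. Merged: [1, 2]
Compare 4 vs 9: take 4 from left. Merged: [1, 2, 4]
Compare 7 vs 9: take 7 from left. Merged: [1, 2, 4, 7]
Append remaining from right: [9, 10]. Merged: [1, 2, 4, 7, 9, 10]

Final merged array: [1, 2, 4, 7, 9, 10]
Total comparisons: 4

The merged array is [1, 2, 4, 7, 9, 10], requiring 4 comparisons. The merge step runs in O(n) time where n is the total number of elements.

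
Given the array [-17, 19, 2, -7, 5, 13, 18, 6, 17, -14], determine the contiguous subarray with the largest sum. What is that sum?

Using Kadane's algorithm on [-17, 19, 2, -7, 5, 13, 18, 6, 17, -14]:

Scanning through the array:
Position 1 (value 19): max_ending_here = 19, max_so_far = 19
Position 2 (value 2): max_ending_here = 21, max_so_far = 21
Position 3 (value -7): max_ending_here = 14, max_so_far = 21
Position 4 (value 5): max_ending_here = 19, max_so_far = 21
Position 5 (value 13): max_ending_here = 32, max_so_far = 32
Position 6 (value 18): max_ending_here = 50, max_so_far = 50
Position 7 (value 6): max_ending_here = 56, max_so_far = 56
Position 8 (value 17): max_ending_here = 73, max_so_far = 73
Position 9 (value -14): max_ending_here = 59, max_so_far = 73

Maximum subarray: [19, 2, -7, 5, 13, 18, 6, 17]
Maximum sum: 73

The maximum subarray is [19, 2, -7, 5, 13, 18, 6, 17] with sum 73. This subarray runs from index 1 to index 8.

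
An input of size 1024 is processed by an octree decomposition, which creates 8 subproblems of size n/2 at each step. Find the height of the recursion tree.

For divide and conquer with division factor 2:

Problem sizes at each level:
Level 0: 1024
Level 1: 512
Level 2: 256
Level 3: 128
Level 4: 64
Level 5: 32
Level 6: 16
Level 7: 8
Level 8: 4
Level 9: 2
Level 10: 1

The root is level 0 and the size-1 base case is level 10 (the tree spans levels 0 through 10, i.e. 11 levels counting the root), so the depth is the number of divisions: log_2(1024) = 10

The recursion tree depth is log_2(1024) = 10. At each level, the problem size is divided by 2, so it takes 10 divisions to reduce to a base case of size 1. The algorithm makes 8 recursive calls at each level.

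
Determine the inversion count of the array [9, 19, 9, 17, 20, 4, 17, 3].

Finding inversions in [9, 19, 9, 17, 20, 4, 17, 3]:

(0, 5): arr[0]=9 > arr[5]=4
(0, 7): arr[0]=9 > arr[7]=3
(1, 2): arr[1]=19 > arr[2]=9
(1, 3): arr[1]=19 > arr[3]=17
(1, 5): arr[1]=19 > arr[5]=4
(1, 6): arr[1]=19 > arr[6]=17
(1, 7): arr[1]=19 > arr[7]=3
(2, 5): arr[2]=9 > arr[5]=4
(2, 7): arr[2]=9 > arr[7]=3
(3, 5): arr[3]=17 > arr[5]=4
(3, 7): arr[3]=17 > arr[7]=3
(4, 5): arr[4]=20 > arr[5]=4
(4, 6): arr[4]=20 > arr[6]=17
(4, 7): arr[4]=20 > arr[7]=3
(5, 7): arr[5]=4 > arr[7]=3
(6, 7): arr[6]=17 > arr[7]=3

Total inversions: 16

The array has 16 inversion(s): (0,5), (0,7), (1,2), (1,3), (1,5), (1,6), (1,7), (2,5), (2,7), (3,5), (3,7), (4,5), (4,6), (4,7), (5,7), (6,7). Each pair (i,j) satisfies i < j and arr[i] > arr[j].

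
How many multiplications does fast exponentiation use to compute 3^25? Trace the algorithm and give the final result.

Computing 3^25 by squaring (build up from 3^1; each line after the first costs one multiplication):

3^1 = 3
3^2 = (3^1)^2 = 3^2 = 9
3^3 = 3 * 3^2 = 3 * 9 = 27
3^6 = (3^3)^2 = 27^2 = 729
3^12 = (3^6)^2 = 729^2 = 531441
3^24 = (3^12)^2 = 531441^2 = 282429536481
3^25 = 3 * 3^24 = 3 * 282429536481 = 847288609443

Result: 847288609443
Multiplications needed: 6 (6 lines after 3^1)

3^25 = 847288609443. Using exponentiation by squaring, this requires 6 multiplications. The key idea: if the exponent is even, square the half-power; if odd, multiply by the base once.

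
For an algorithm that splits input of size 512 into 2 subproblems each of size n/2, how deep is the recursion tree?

For divide and conquer with division factor 2:

Problem sizes at each level:
Level 0: 512
Level 1: 256
Level 2: 128
Level 3: 64
Level 4: 32
Level 5: 16
Level 6: 8
Level 7: 4
Level 8: 2
Level 9: 1

The root is level 0 and the size-1 base case is level 9 (the tree spans levels 0 through 9, i.e. 10 levels counting the root), so the depth is the number of divisions: log_2(512) = 9

The recursion tree depth is log_2(512) = 9. At each level, the problem size is divided by 2, so it takes 9 divisions to reduce to a base case of size 1. The algorithm makes 2 recursive calls at each level.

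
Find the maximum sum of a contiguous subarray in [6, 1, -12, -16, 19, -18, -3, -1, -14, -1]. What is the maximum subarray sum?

Using Kadane's algorithm on [6, 1, -12, -16, 19, -18, -3, -1, -14, -1]:

Scanning through the array:
Position 1 (value 1): max_ending_here = 7, max_so_far = 7
Position 2 (value -12): max_ending_here = -5, max_so_far = 7
Position 3 (value -16): max_ending_here = -16, max_so_far = 7
Position 4 (value 19): max_ending_here = 19, max_so_far = 19
Position 5 (value -18): max_ending_here = 1, max_so_far = 19
Position 6 (value -3): max_ending_here = -2, max_so_far = 19
Position 7 (value -1): max_ending_here = -1, max_so_far = 19
Position 8 (value -14): max_ending_here = -14, max_so_far = 19
Position 9 (value -1): max_ending_here = -1, max_so_far = 19

Maximum subarray: [19]
Maximum sum: 19

The maximum subarray is [19] with sum 19. This subarray runs from index 4 to index 4.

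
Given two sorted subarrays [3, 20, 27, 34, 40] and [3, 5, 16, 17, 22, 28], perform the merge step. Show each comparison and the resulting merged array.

Merging process:

Compare 3 vs 3: take 3 from left. Merged: [3]
Compare 20 vs 3: take 3 from right. Merged: [3, 3]
Compare 20 vs 5: take 5 from right. Merged: [3, 3, 5]
Compare 20 vs 16: take 16 from right. Merged: [3, 3, 5, 16]
Compare 20 vs 17: take 17 from right. Merged: [3, 3, 5, 16, 17]
Compare 20 vs 22: take 20 from left. Merged: [3, 3, 5, 16, 17, 20]
Compare 27 vs 22: take 22 from right. Merged: [3, 3, 5, 16, 17, 20, 22]
Compare 27 vs 28: take 27 from left. Merged: [3, 3, 5, 16, 17, 20, 22, 27]
Compare 34 vs 28: take 28 from right. Merged: [3, 3, 5, 16, 17, 20, 22, 27, 28]
Append remaining from left: [34, 40]. Merged: [3, 3, 5, 16, 17, 20, 22, 27, 28, 34, 40]

Final merged array: [3, 3, 5, 16, 17, 20, 22, 27, 28, 34, 40]
Total comparisons: 9

The merged array is [3, 3, 5, 16, 17, 20, 22, 27, 28, 34, 40], requiring 9 comparisons. The merge step runs in O(n) time where n is the total number of elements.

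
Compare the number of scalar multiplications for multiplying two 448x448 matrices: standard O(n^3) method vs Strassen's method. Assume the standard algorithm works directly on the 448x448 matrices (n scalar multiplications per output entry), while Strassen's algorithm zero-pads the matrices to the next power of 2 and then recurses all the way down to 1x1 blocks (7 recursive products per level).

Matrix multiplication for 448x448 matrices:

Strassen's algorithm requires power-of-2 dimensions. Pad 448x448 to 512x512 (next power of 2).

Standard algorithm: 448^3 = 89915392 multiplications
Strassen's algorithm: 7^(log2(512)) = 7^9 = 40353607 multiplications
Savings: 89915392 - 40353607 = 49561785 multiplications

Standard: 89915392 multiplications (448^3). Strassen: 40353607 multiplications (7^9, after padding to 512x512). Strassen reduces 8 recursive multiplications to 7 at each level.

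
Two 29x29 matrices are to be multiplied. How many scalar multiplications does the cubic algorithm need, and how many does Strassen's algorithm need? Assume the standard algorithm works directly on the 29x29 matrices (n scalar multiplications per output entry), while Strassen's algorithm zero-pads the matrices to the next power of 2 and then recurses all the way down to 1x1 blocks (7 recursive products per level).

Matrix multiplication for 29x29 matrices:

Strassen's algorithm requires power-of-2 dimensions. Pad 29x29 to 32x32 (next power of 2).

Standard algorithm: 29^3 = 24389 multiplications
Strassen's algorithm: 7^(log2(32)) = 7^5 = 16807 multiplications
Savings: 24389 - 16807 = 7582 multiplications

Standard: 24389 multiplications (29^3). Strassen: 16807 multiplications (7^5, after padding to 32x32). Strassen reduces 8 recursive multiplications to 7 at each level.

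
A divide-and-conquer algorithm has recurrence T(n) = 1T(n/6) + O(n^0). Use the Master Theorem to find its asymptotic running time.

Master Theorem for T(n) = 1T(n/6) + O(n^0):

a = 1, b = 6, c = 0
log_b(a) = log_6(1) = 0.0000

Case 2: c = 0 = log_6(1) = 0.0000
T(n) = O(n^0 log n) = O(log n)

For T(n) = 1T(n/6) + O(n^0): log_6(1) = 0.0000. This is Case 2 of the Master Theorem (c = log_b(a), equal work at all levels), giving O(log n).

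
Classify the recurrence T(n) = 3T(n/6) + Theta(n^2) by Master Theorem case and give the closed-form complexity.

Master Theorem for T(n) = 3T(n/6) + O(n^2):

a = 3, b = 6, c = 2
log_b(a) = log_6(3) = 0.6131

Case 3: c = 2 > log_6(3) = 0.6131
T(n) = O(n^2) = O(n^2)

For T(n) = 3T(n/6) + O(n^2): log_6(3) = 0.6131. This is Case 3 of the Master Theorem (c > log_b(a), work dominated by root), giving O(n^2).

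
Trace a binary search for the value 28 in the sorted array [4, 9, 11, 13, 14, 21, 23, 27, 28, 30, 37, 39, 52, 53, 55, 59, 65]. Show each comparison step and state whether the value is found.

Binary search for 28 in [4, 9, 11, 13, 14, 21, 23, 27, 28, 30, 37, 39, 52, 53, 55, 59, 65]:

lo=0, hi=16, mid=8, arr[mid]=28 -> Found target at index 8!

Binary search finds 28 at index 8 after 1 comparisons. The search repeatedly halves the search space by comparing with the middle element.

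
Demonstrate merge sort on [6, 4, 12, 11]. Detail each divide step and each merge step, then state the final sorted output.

Merge sort trace:

Split: [6, 4, 12, 11] -> [6, 4] and [12, 11]
  Split: [6, 4] -> [6] and [4]
  Merge: [6] + [4] -> [4, 6]
  Split: [12, 11] -> [12] and [11]
  Merge: [12] + [11] -> [11, 12]
Merge: [4, 6] + [11, 12] -> [4, 6, 11, 12]

Final sorted array: [4, 6, 11, 12]

The merge sort proceeds by recursively splitting the array and merging sorted halves.
After all merges, the sorted array is [4, 6, 11, 12].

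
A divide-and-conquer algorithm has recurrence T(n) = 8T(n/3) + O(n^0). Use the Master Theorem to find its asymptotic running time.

Master Theorem for T(n) = 8T(n/3) + O(n^0):

a = 8, b = 3, c = 0
log_b(a) = log_3(8) = 1.8928

Case 1: c = 0 < log_3(8) = 1.8928
T(n) = O(n^(log_3 8))

For T(n) = 8T(n/3) + O(n^0): log_3(8) = 1.8928. This is Case 1 of the Master Theorem (c < log_b(a), work dominated by leaves), giving O(n^(log_3 8)).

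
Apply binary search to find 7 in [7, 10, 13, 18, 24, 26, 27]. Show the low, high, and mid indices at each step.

Binary search for 7 in [7, 10, 13, 18, 24, 26, 27]:

lo=0, hi=6, mid=3, arr[mid]=18 -> 18 > 7, search left half
lo=0, hi=2, mid=1, arr[mid]=10 -> 10 > 7, search left half
lo=0, hi=0, mid=0, arr[mid]=7 -> Found target at index 0!

Binary search finds 7 at index 0 after 3 comparisons. The search repeatedly halves the search space by comparing with the middle element.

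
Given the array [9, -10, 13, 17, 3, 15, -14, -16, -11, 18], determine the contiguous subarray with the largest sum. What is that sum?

Using Kadane's algorithm on [9, -10, 13, 17, 3, 15, -14, -16, -11, 18]:

Scanning through the array:
Position 1 (value -10): max_ending_here = -1, max_so_far = 9
Position 2 (value 13): max_ending_here = 13, max_so_far = 13
Position 3 (value 17): max_ending_here = 30, max_so_far = 30
Position 4 (value 3): max_ending_here = 33, max_so_far = 33
Position 5 (value 15): max_ending_here = 48, max_so_far = 48
Position 6 (value -14): max_ending_here = 34, max_so_far = 48
Position 7 (value -16): max_ending_here = 18, max_so_far = 48
Position 8 (value -11): max_ending_here = 7, max_so_far = 48
Position 9 (value 18): max_ending_here = 25, max_so_far = 48

Maximum subarray: [13, 17, 3, 15]
Maximum sum: 48

The maximum subarray is [13, 17, 3, 15] with sum 48. This subarray runs from index 2 to index 5.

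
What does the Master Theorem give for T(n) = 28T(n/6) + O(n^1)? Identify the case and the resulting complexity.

Master Theorem for T(n) = 28T(n/6) + O(n^1):

a = 28, b = 6, c = 1
log_b(a) = log_6(28) = 1.8597

Case 1: c = 1 < log_6(28) = 1.8597
T(n) = O(n^(log_6 28))

For T(n) = 28T(n/6) + O(n^1): log_6(28) = 1.8597. This is Case 1 of the Master Theorem (c < log_b(a), work dominated by leaves), giving O(n^(log_6 28)).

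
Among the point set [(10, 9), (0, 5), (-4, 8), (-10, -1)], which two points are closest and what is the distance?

Computing all pairwise distances among 4 points:

d((10, 9), (0, 5)) = 10.7703
d((10, 9), (-4, 8)) = 14.0357
d((10, 9), (-10, -1)) = 22.3607
d((0, 5), (-4, 8)) = 5.0 <-- minimum
d((0, 5), (-10, -1)) = 11.6619
d((-4, 8), (-10, -1)) = 10.8167

Closest pair: (0, 5) and (-4, 8) with distance 5.0

The closest pair is (0, 5) and (-4, 8) with Euclidean distance 5.0. For 4 points, brute-force pairwise comparison is shown above. For large n, the divide-and-conquer algorithm (sort by x, recurse on halves, check the dividing strip) achieves O(n log n).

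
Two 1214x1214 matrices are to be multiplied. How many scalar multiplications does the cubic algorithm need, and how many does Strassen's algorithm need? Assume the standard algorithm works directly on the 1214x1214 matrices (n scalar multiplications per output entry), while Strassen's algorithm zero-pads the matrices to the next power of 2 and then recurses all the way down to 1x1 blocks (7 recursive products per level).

Matrix multiplication for 1214x1214 matrices:

Strassen's algorithm requires power-of-2 dimensions. Pad 1214x1214 to 2048x2048 (next power of 2).

Standard algorithm: 1214^3 = 1789188344 multiplications
Strassen's algorithm: 7^(log2(2048)) = 7^11 = 1977326743 multiplications
Difference: 1789188344 - 1977326743 = -188138399 (Strassen uses MORE here due to padding overhead — for small or just-over-power-of-2 n, padding can outweigh the per-level savings)

Standard: 1789188344 multiplications (1214^3). Strassen: 1977326743 multiplications (7^11, after padding to 2048x2048). Strassen reduces 8 recursive multiplications to 7 at each level.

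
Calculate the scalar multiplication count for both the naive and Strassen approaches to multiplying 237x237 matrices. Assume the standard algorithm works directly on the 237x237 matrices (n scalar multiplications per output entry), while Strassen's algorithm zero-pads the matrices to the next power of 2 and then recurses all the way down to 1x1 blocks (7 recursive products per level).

Matrix multiplication for 237x237 matrices:

Strassen's algorithm requires power-of-2 dimensions. Pad 237x237 to 256x256 (next power of 2).

Standard algorithm: 237^3 = 13312053 multiplications
Strassen's algorithm: 7^(log2(256)) = 7^8 = 5764801 multiplications
Savings: 13312053 - 5764801 = 7547252 multiplications

Standard: 13312053 multiplications (237^3). Strassen: 5764801 multiplications (7^8, after padding to 256x256). Strassen reduces 8 recursive multiplications to 7 at each level.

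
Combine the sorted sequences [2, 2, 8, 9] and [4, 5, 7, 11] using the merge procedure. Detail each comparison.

Merging process:

Compare 2 vs 4: take 2 from left. Merged: [2]
Compare 2 vs 4: take 2 from left. Merged: [2, 2]
Compare 8 vs 4: take 4 from right. Merged: [2, 2, 4]
Compare 8 vs 5: take 5 from right. Merged: [2, 2, 4, 5]
Compare 8 vs 7: take 7 from right. Merged: [2, 2, 4, 5, 7]
Compare 8 vs 11: take 8 from left. Merged: [2, 2, 4, 5, 7, 8]
Compare 9 vs 11: take 9 from left. Merged: [2, 2, 4, 5, 7, 8, 9]
Append remaining from right: [11]. Merged: [2, 2, 4, 5, 7, 8, 9, 11]

Final merged array: [2, 2, 4, 5, 7, 8, 9, 11]
Total comparisons: 7

The merged array is [2, 2, 4, 5, 7, 8, 9, 11], requiring 7 comparisons. The merge step runs in O(n) time where n is the total number of elements.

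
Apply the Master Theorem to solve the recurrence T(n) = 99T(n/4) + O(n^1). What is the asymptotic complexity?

Master Theorem for T(n) = 99T(n/4) + O(n^1):

a = 99, b = 4, c = 1
log_b(a) = log_4(99) = 3.3147

Case 1: c = 1 < log_4(99) = 3.3147
T(n) = O(n^(log_4 99))

For T(n) = 99T(n/4) + O(n^1): log_4(99) = 3.3147. This is Case 1 of the Master Theorem (c < log_b(a), work dominated by leaves), giving O(n^(log_4 99)).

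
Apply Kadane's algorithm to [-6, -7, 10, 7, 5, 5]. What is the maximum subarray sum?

Using Kadane's algorithm on [-6, -7, 10, 7, 5, 5]:

Scanning through the array:
Position 1 (value -7): max_ending_here = -7, max_so_far = -6
Position 2 (value 10): max_ending_here = 10, max_so_far = 10
Position 3 (value 7): max_ending_here = 17, max_so_far = 17
Position 4 (value 5): max_ending_here = 22, max_so_far = 22
Position 5 (value 5): max_ending_here = 27, max_so_far = 27

Maximum subarray: [10, 7, 5, 5]
Maximum sum: 27

The maximum subarray is [10, 7, 5, 5] with sum 27. This subarray runs from index 2 to index 5.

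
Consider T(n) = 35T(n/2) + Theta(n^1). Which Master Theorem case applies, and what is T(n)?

Master Theorem for T(n) = 35T(n/2) + O(n^1):

a = 35, b = 2, c = 1
log_b(a) = log_2(35) = 5.1293

Case 1: c = 1 < log_2(35) = 5.1293
T(n) = O(n^(log_2 35))

For T(n) = 35T(n/2) + O(n^1): log_2(35) = 5.1293. This is Case 1 of the Master Theorem (c < log_b(a), work dominated by leaves), giving O(n^(log_2 35)).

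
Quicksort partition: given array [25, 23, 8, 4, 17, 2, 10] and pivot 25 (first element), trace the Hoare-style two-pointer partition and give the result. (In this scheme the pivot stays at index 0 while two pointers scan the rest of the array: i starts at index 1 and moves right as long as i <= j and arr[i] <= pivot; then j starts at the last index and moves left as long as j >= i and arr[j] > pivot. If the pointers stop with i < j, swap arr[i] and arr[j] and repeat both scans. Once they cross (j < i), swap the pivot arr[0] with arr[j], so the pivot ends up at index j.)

Hoare-style two-pointer partition with pivot = 25:

Initial array: [25, 23, 8, 4, 17, 2, 10]

Pointers start at i = 1, j = 6.
i ends at 7, j ends at 6: the pointers have crossed (j < i), so scanning stops.

Swap pivot arr[0] with arr[6] to place pivot at position 6: [10, 23, 8, 4, 17, 2, 25]
Pivot position: 6

After partitioning with pivot 25, the array becomes [10, 23, 8, 4, 17, 2, 25]. The pivot is placed at index 6. All elements to the left of the pivot are <= 25, and all elements to the right are > 25.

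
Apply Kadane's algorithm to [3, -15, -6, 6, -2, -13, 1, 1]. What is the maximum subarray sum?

Using Kadane's algorithm on [3, -15, -6, 6, -2, -13, 1, 1]:

Scanning through the array:
Position 1 (value -15): max_ending_here = -12, max_so_far = 3
Position 2 (value -6): max_ending_here = -6, max_so_far = 3
Position 3 (value 6): max_ending_here = 6, max_so_far = 6
Position 4 (value -2): max_ending_here = 4, max_so_far = 6
Position 5 (value -13): max_ending_here = -9, max_so_far = 6
Position 6 (value 1): max_ending_here = 1, max_so_far = 6
Position 7 (value 1): max_ending_here = 2, max_so_far = 6

Maximum subarray: [6]
Maximum sum: 6

The maximum subarray is [6] with sum 6. This subarray runs from index 3 to index 3.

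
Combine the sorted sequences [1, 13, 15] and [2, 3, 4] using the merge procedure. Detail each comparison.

Merging process:

Compare 1 vs 2: take 1 from left. Merged: [1]
Compare 13 vs 2: take 2 from right. Merged: [1, 2]
Compare 13 vs 3: take 3 from right. Merged: [1, 2, 3]
Compare 13 vs 4: take 4 from right. Merged: [1, 2, 3, 4]
Append remaining from left: [13, 15]. Merged: [1, 2, 3, 4, 13, 15]

Final merged array: [1, 2, 3, 4, 13, 15]
Total comparisons: 4

The merged array is [1, 2, 3, 4, 13, 15], requiring 4 comparisons. The merge step runs in O(n) time where n is the total number of elements.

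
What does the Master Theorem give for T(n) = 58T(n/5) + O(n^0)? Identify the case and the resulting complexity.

Master Theorem for T(n) = 58T(n/5) + O(n^0):

a = 58, b = 5, c = 0
log_b(a) = log_5(58) = 2.5229

Case 1: c = 0 < log_5(58) = 2.5229
T(n) = O(n^(log_5 58))

For T(n) = 58T(n/5) + O(n^0): log_5(58) = 2.5229. This is Case 1 of the Master Theorem (c < log_b(a), work dominated by leaves), giving O(n^(log_5 58)).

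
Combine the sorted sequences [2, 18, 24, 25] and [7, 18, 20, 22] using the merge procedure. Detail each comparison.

Merging process:

Compare 2 vs 7: take 2 from left. Merged: [2]
Compare 18 vs 7: take 7 from right. Merged: [2, 7]
Compare 18 vs 18: take 18 from left. Merged: [2, 7, 18]
Compare 24 vs 18: take 18 from right. Merged: [2, 7, 18, 18]
Compare 24 vs 20: take 20 from right. Merged: [2, 7, 18, 18, 20]
Compare 24 vs 22: take 22 from right. Merged: [2, 7, 18, 18, 20, 22]
Append remaining from left: [24, 25]. Merged: [2, 7, 18, 18, 20, 22, 24, 25]

Final merged array: [2, 7, 18, 18, 20, 22, 24, 25]
Total comparisons: 6

The merged array is [2, 7, 18, 18, 20, 22, 24, 25], requiring 6 comparisons. The merge step runs in O(n) time where n is the total number of elements.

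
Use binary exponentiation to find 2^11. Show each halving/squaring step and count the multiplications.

Computing 2^11 by squaring (build up from 2^1; each line after the first costs one multiplication):

2^1 = 2
2^2 = (2^1)^2 = 2^2 = 4
2^4 = (2^2)^2 = 4^2 = 16
2^5 = 2 * 2^4 = 2 * 16 = 32
2^10 = (2^5)^2 = 32^2 = 1024
2^11 = 2 * 2^10 = 2 * 1024 = 2048

Result: 2048
Multiplications needed: 5 (5 lines after 2^1)

2^11 = 2048. Using exponentiation by squaring, this requires 5 multiplications. The key idea: if the exponent is even, square the half-power; if odd, multiply by the base once.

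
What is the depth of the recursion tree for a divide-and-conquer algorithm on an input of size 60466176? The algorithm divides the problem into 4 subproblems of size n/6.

For divide and conquer with division factor 6:

Problem sizes at each level:
Level 0: 60466176
Level 1: 10077696
Level 2: 1679616
Level 3: 279936
Level 4: 46656
Level 5: 7776
Level 6: 1296
Level 7: 216
Level 8: 36
Level 9: 6
Level 10: 1

The root is level 0 and the size-1 base case is level 10 (the tree spans levels 0 through 10, i.e. 11 levels counting the root), so the depth is the number of divisions: log_6(60466176) = 10

The recursion tree depth is log_6(60466176) = 10. At each level, the problem size is divided by 6, so it takes 10 divisions to reduce to a base case of size 1. The algorithm makes 4 recursive calls at each level.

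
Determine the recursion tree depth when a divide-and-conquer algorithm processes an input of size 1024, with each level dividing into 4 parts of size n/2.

For divide and conquer with division factor 2:

Problem sizes at each level:
Level 0: 1024
Level 1: 512
Level 2: 256
Level 3: 128
Level 4: 64
Level 5: 32
Level 6: 16
Level 7: 8
Level 8: 4
Level 9: 2
Level 10: 1

The root is level 0 and the size-1 base case is level 10 (the tree spans levels 0 through 10, i.e. 11 levels counting the root), so the depth is the number of divisions: log_2(1024) = 10

The recursion tree depth is log_2(1024) = 10. At each level, the problem size is divided by 2, so it takes 10 divisions to reduce to a base case of size 1. The algorithm makes 4 recursive calls at each level.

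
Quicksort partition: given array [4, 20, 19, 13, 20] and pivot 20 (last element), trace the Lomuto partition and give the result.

Lomuto partition with pivot = 20:

Initial array: [4, 20, 19, 13, 20]

arr[0]=4 <= 20: swap with position 0, array becomes [4, 20, 19, 13, 20]
arr[1]=20 <= 20: swap with position 1, array becomes [4, 20, 19, 13, 20]
arr[2]=19 <= 20: swap with position 2, array becomes [4, 20, 19, 13, 20]
arr[3]=13 <= 20: swap with position 3, array becomes [4, 20, 19, 13, 20]

Place pivot at position 4: [4, 20, 19, 13, 20]
Pivot position: 4

After partitioning with pivot 20, the array becomes [4, 20, 19, 13, 20]. The pivot is placed at index 4. All elements to the left of the pivot are <= 20, and all elements to the right are > 20.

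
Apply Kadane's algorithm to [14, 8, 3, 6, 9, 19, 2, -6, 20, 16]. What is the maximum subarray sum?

Using Kadane's algorithm on [14, 8, 3, 6, 9, 19, 2, -6, 20, 16]:

Scanning through the array:
Position 1 (value 8): max_ending_here = 22, max_so_far = 22
Position 2 (value 3): max_ending_here = 25, max_so_far = 25
Position 3 (value 6): max_ending_here = 31, max_so_far = 31
Position 4 (value 9): max_ending_here = 40, max_so_far = 40
Position 5 (value 19): max_ending_here = 59, max_so_far = 59
Position 6 (value 2): max_ending_here = 61, max_so_far = 61
Position 7 (value -6): max_ending_here = 55, max_so_far = 61
Position 8 (value 20): max_ending_here = 75, max_so_far = 75
Position 9 (value 16): max_ending_here = 91, max_so_far = 91

Maximum subarray: [14, 8, 3, 6, 9, 19, 2, -6, 20, 16]
Maximum sum: 91

The maximum subarray is [14, 8, 3, 6, 9, 19, 2, -6, 20, 16] with sum 91. This subarray runs from index 0 to index 9.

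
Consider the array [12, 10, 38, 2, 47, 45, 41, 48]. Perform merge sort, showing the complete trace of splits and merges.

Merge sort trace:

Split: [12, 10, 38, 2, 47, 45, 41, 48] -> [12, 10, 38, 2] and [47, 45, 41, 48]
  Split: [12, 10, 38, 2] -> [12, 10] and [38, 2]
    Split: [12, 10] -> [12] and [10]
    Merge: [12] + [10] -> [10, 12]
    Split: [38, 2] -> [38] and [2]
    Merge: [38] + [2] -> [2, 38]
  Merge: [10, 12] + [2, 38] -> [2, 10, 12, 38]
  Split: [47, 45, 41, 48] -> [47, 45] and [41, 48]
    Split: [47, 45] -> [47] and [45]
    Merge: [47] + [45] -> [45, 47]
    Split: [41, 48] -> [41] and [48]
    Merge: [41] + [48] -> [41, 48]
  Merge: [45, 47] + [41, 48] -> [41, 45, 47, 48]
Merge: [2, 10, 12, 38] + [41, 45, 47, 48] -> [2, 10, 12, 38, 41, 45, 47, 48]

Final sorted array: [2, 10, 12, 38, 41, 45, 47, 48]

The merge sort proceeds by recursively splitting the array and merging sorted halves.
After all merges, the sorted array is [2, 10, 12, 38, 41, 45, 47, 48].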